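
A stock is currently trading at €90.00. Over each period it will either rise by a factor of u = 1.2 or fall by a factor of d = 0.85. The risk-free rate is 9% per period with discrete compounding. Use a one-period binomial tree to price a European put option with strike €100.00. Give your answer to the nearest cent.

Risk-neutral probability p = (1 + 0.09 − 0.85)/(1.2 − 0.85) = 0.2400/0.3500 = 0.6857
Terminal stock prices: S_u = 108, S_d = 76.5
Terminal payoffs (K − S): max(-8, 0) = 0, max(23.5, 0) = 23.5
Node 0 (S = 90): V_0 = 1/1.09·[0.6857·0.0000 + 0.3143·23.5000] = 6.7759

€6.78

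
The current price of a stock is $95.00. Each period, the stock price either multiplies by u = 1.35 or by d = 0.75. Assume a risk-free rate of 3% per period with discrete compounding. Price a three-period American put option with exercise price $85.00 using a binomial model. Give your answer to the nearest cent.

Risk-neutral probability p = (1 + 0.03 − 0.75)/(1.35 − 0.75) = 0.2800/0.6000 = 0.4667
Terminal stock prices: S_uuu = 233.7, S_uud = 129.9, S_udd = 72.14, S_ddd = 40.08
Terminal payoffs (K − S): max(-148.7, 0) = 0, max(-44.85, 0) = 0, max(12.86, 0) = 12.86, max(44.92, 0) = 44.92
Node uu (S = 173.1): continuation = 1/1.03·[0.4667·0.0000 + 0.5333·0.0000] = 0.0000; exercise value = 0.0000 ≤ continuation, so V_uu = 0.0000
Node ud (S = 96.19): continuation = 1/1.03·[0.4667·0.0000 + 0.5333·12.8594] = 6.6586; exercise value = 0.0000 ≤ continuation, so V_ud = 6.6586
Node dd (S = 53.44): continuation = 1/1.03·[0.4667·12.8594 + 0.5333·44.9219] = 29.0868; exercise value = 31.5625 > continuation, so V_dd = 31.5625 (exercise)
Node u (S = 128.2): continuation = 1/1.03·[0.4667·0.0000 + 0.5333·6.6586] = 3.4478; exercise value = 0.0000 ≤ continuation, so V_u = 3.4478
Node d (S = 71.25): continuation = 1/1.03·[0.4667·6.6586 + 0.5333·31.5625] = 19.3599; exercise value = 13.7500 ≤ continuation, so V_d = 19.3599
Node 0 (S = 95): continuation = 1/1.03·[0.4667·3.4478 + 0.5333·19.3599] = 11.5866; exercise value = 0.0000 ≤ continuation, so V_0 = 11.5866

$11.59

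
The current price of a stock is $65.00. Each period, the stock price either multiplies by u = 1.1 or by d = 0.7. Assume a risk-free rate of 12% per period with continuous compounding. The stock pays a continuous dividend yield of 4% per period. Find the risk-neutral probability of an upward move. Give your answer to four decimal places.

Per-period risk-free factor R = e^0.12 = 1.1275; dividend-adjusted growth = e^(0.12−0.04) = 1.0833.
Risk-neutral probability p = (1.0833 − 0.7)/(1.1 − 0.7) = 0.3833/0.4000 = 0.9582

p = 0.9582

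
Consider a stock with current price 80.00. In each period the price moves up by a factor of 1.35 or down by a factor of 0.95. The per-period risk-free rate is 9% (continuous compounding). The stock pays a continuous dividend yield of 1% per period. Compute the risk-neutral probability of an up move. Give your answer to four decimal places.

p = 0.3332

Per-period risk-free factor R = e^0.09 = 1.0942; dividend-adjusted growth = e^(0.09−0.01) = 1.0833.
Risk-neutral probability p = (1.0833 − 0.95)/(1.35 − 0.95) = 0.1333/0.4000 = 0.3332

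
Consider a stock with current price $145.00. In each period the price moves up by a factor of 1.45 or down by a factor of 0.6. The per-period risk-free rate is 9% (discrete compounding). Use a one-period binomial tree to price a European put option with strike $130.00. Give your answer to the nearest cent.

$16.71

Risk-neutral probability p = (1 + 0.09 − 0.6)/(1.45 − 0.6) = 0.4900/0.8500 = 0.5765
Terminal stock prices: S_u = 210.2, S_d = 87
Terminal payoffs (K − S): max(-80.25, 0) = 0, max(43, 0) = 43
Node 0 (S = 145): V_0 = 1/1.09·[0.5765·0.0000 + 0.4235·43.0000] = 16.7080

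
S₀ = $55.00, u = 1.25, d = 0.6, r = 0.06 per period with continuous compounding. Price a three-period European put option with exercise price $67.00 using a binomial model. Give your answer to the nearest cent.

Risk-neutral probability p = (e^0.06 − 0.6)/(1.25 − 0.6) = 0.4618/0.6500 = 0.7105
Terminal stock prices: S_uuu = 107.4, S_uud = 51.56, S_udd = 24.75, S_ddd = 11.88
Terminal payoffs (K − S): max(-40.42, 0) = 0, max(15.44, 0) = 15.44, max(42.25, 0) = 42.25, max(55.12, 0) = 55.12
Node uu (S = 85.94): V_uu = e^(−0.06)·[0.7105·0.0000 + 0.2895·15.4375] = 4.2086
Node ud (S = 41.25): V_ud = e^(−0.06)·[0.7105·15.4375 + 0.2895·42.2500] = 21.8482
Node dd (S = 19.8): V_dd = e^(−0.06)·[0.7105·42.2500 + 0.2895·55.1200] = 43.2982
Node u (S = 68.75): V_u = e^(−0.06)·[0.7105·4.2086 + 0.2895·21.8482] = 8.7725
Node d (S = 33): V_d = e^(−0.06)·[0.7105·21.8482 + 0.2895·43.2982] = 26.4237
Node 0 (S = 55): V_0 = e^(−0.06)·[0.7105·8.7725 + 0.2895·26.4237] = 13.0738

$13.07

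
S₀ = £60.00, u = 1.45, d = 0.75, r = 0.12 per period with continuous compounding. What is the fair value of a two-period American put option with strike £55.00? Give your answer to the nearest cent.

Risk-neutral probability p = (e^0.12 − 0.75)/(1.45 − 0.75) = 0.3775/0.7000 = 0.5393
Terminal stock prices: S_uu = 126.2, S_ud = 65.25, S_dd = 33.75
Terminal payoffs (K − S): max(-71.15, 0) = 0, max(-10.25, 0) = 0, max(21.25, 0) = 21.25
Node u (S = 87): continuation = e^(−0.12)·[0.5393·0.0000 + 0.4607·0.0000] = 0.0000; exercise value = 0.0000 ≤ continuation, so V_u = 0.0000
Node d (S = 45): continuation = e^(−0.12)·[0.5393·0.0000 + 0.4607·21.2500] = 8.6832; exercise value = 10.0000 > continuation, so V_d = 10.0000 (exercise)
Node 0 (S = 60): continuation = e^(−0.12)·[0.5393·0.0000 + 0.4607·10.0000] = 4.0862; exercise value = 0.0000 ≤ continuation, so V_0 = 4.0862

£4.09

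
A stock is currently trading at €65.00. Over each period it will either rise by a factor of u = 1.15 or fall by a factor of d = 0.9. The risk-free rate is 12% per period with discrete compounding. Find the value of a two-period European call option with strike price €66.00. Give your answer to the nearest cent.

€12.54

Risk-neutral probability p = (1 + 0.12 − 0.9)/(1.15 − 0.9) = 0.2200/0.2500 = 0.8800
Terminal stock prices: S_uu = 85.96, S_ud = 67.28, S_dd = 52.65
Terminal payoffs (S − K): max(19.96, 0) = 19.96, max(1.275, 0) = 1.275, max(-13.35, 0) = 0
Node u (S = 74.75): V_u = 1/1.12·[0.8800·19.9625 + 0.1200·1.2750] = 15.8214
Node d (S = 58.5): V_d = 1/1.12·[0.8800·1.2750 + 0.1200·0.0000] = 1.0018
Node 0 (S = 65): V_0 = 1/1.12·[0.8800·15.8214 + 0.1200·1.0018] = 12.5385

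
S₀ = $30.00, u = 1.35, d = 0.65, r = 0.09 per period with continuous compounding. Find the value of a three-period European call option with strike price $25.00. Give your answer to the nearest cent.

$13.07

Risk-neutral probability p = (e^0.09 − 0.65)/(1.35 − 0.65) = 0.4442/0.7000 = 0.6345
Terminal stock prices: S_uuu = 73.81, S_uud = 35.54, S_udd = 17.11, S_ddd = 8.239
Terminal payoffs (S − K): max(48.81, 0) = 48.81, max(10.54, 0) = 10.54, max(-7.889, 0) = 0, max(-16.76, 0) = 0
Node uu (S = 54.68): V_uu = e^(−0.09)·[0.6345·48.8113 + 0.3655·10.5388] = 31.8267
Node ud (S = 26.32): V_ud = e^(−0.09)·[0.6345·10.5388 + 0.3655·0.0000] = 6.1116
Node dd (S = 12.68): V_dd = e^(−0.09)·[0.6345·0.0000 + 0.3655·0.0000] = 0.0000
Node u (S = 40.5): V_u = e^(−0.09)·[0.6345·31.8267 + 0.3655·6.1116] = 20.4983
Node d (S = 19.5): V_d = e^(−0.09)·[0.6345·6.1116 + 0.3655·0.0000] = 3.5443
Node 0 (S = 30): V_0 = e^(−0.09)·[0.6345·20.4983 + 0.3655·3.5443] = 13.0712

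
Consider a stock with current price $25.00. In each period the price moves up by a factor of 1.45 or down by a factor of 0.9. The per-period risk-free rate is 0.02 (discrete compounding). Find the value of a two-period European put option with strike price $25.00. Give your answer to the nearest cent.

Risk-neutral probability p = (1 + 0.02 − 0.9)/(1.45 − 0.9) = 0.1200/0.5500 = 0.2182
Terminal stock prices: S_uu = 52.56, S_ud = 32.62, S_dd = 20.25
Terminal payoffs (K − S): max(-27.56, 0) = 0, max(-7.625, 0) = 0, max(4.75, 0) = 4.75
Node u (S = 36.25): V_u = 1/1.02·[0.2182·0.0000 + 0.7818·0.0000] = 0.0000
Node d (S = 22.5): V_d = 1/1.02·[0.2182·0.0000 + 0.7818·4.7500] = 3.6408
Node 0 (S = 25): V_0 = 1/1.02·[0.2182·0.0000 + 0.7818·3.6408] = 2.7906

$2.79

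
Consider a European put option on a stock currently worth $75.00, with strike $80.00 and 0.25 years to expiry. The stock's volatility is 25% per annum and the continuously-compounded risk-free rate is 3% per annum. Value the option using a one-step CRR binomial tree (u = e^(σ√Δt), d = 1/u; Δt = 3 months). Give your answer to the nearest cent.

$6.87

CRR parameters: u = e^(σ√Δt) = e^(0.25·√0.25) = 1.1331, d = 1/u = 0.8825
Per-period rate: rΔt = 0.03·0.25 = 0.0075, so R = e^0.0075 = 1.0075
Risk-neutral probability p = (e^0.0075 − 0.8825)/(1.1331 − 0.8825) = 0.1250/0.2507 = 0.4988
Terminal stock prices: S_u = 84.99, S_d = 66.19
Terminal payoffs (K − S): max(-4.986, 0) = 0, max(13.81, 0) = 13.81
Node 0 (S = 75): V_0 = e^(−0.0075)·[0.4988·0.0000 + 0.5012·13.8127] = 6.8709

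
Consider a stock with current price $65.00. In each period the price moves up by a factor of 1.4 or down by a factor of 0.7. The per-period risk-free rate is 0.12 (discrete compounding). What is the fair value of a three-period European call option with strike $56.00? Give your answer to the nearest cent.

Risk-neutral probability p = (1 + 0.12 − 0.7)/(1.4 − 0.7) = 0.4200/0.7000 = 0.6000
Terminal stock prices: S_uuu = 178.4, S_uud = 89.18, S_udd = 44.59, S_ddd = 22.29
Terminal payoffs (S − K): max(122.4, 0) = 122.4, max(33.18, 0) = 33.18, max(-11.41, 0) = 0, max(-33.71, 0) = 0
Node uu (S = 127.4): V_uu = 1/1.12·[0.6000·122.3600 + 0.4000·33.1800] = 77.4000
Node ud (S = 63.7): V_ud = 1/1.12·[0.6000·33.1800 + 0.4000·0.0000] = 17.7750
Node dd (S = 31.85): V_dd = 1/1.12·[0.6000·0.0000 + 0.4000·0.0000] = 0.0000
Node u (S = 91): V_u = 1/1.12·[0.6000·77.4000 + 0.4000·17.7750] = 47.8125
Node d (S = 45.5): V_d = 1/1.12·[0.6000·17.7750 + 0.4000·0.0000] = 9.5223
Node 0 (S = 65): V_0 = 1/1.12·[0.6000·47.8125 + 0.4000·9.5223] = 29.0147

$29.01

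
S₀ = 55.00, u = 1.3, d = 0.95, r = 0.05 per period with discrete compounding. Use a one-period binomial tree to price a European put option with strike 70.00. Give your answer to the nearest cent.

Risk-neutral probability p = (1 + 0.05 − 0.95)/(1.3 − 0.95) = 0.1000/0.3500 = 0.2857
Terminal stock prices: S_u = 71.5, S_d = 52.25
Terminal payoffs (K − S): max(-1.5, 0) = 0, max(17.75, 0) = 17.75
Node 0 (S = 55): V_0 = 1/1.05·[0.2857·0.0000 + 0.7143·17.7500] = 12.0748

12.07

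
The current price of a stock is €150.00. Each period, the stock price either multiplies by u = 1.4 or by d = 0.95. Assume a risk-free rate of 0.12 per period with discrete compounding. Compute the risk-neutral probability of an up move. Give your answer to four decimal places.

Risk-neutral probability p = (1 + 0.12 − 0.95)/(1.4 − 0.95) = 0.1700/0.4500 = 0.3778

p = 0.3778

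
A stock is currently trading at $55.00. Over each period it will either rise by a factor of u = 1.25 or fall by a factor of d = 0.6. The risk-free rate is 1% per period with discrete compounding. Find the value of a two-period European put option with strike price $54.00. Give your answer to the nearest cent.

Risk-neutral probability p = (1 + 0.01 − 0.6)/(1.25 − 0.6) = 0.4100/0.6500 = 0.6308
Terminal stock prices: S_uu = 85.94, S_ud = 41.25, S_dd = 19.8
Terminal payoffs (K − S): max(-31.94, 0) = 0, max(12.75, 0) = 12.75, max(34.2, 0) = 34.2
Node u (S = 68.75): V_u = 1/1.01·[0.6308·0.0000 + 0.3692·12.7500] = 4.6611
Node d (S = 33): V_d = 1/1.01·[0.6308·12.7500 + 0.3692·34.2000] = 20.4653
Node 0 (S = 55): V_0 = 1/1.01·[0.6308·4.6611 + 0.3692·20.4653] = 10.3926

$10.39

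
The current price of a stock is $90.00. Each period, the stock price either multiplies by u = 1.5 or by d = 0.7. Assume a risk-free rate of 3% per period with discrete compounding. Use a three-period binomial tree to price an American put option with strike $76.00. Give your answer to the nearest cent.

Risk-neutral probability p = (1 + 0.03 − 0.7)/(1.5 − 0.7) = 0.3300/0.8000 = 0.4125
Terminal stock prices: S_uuu = 303.8, S_uud = 141.8, S_udd = 66.15, S_ddd = 30.87
Terminal payoffs (K − S): max(-227.8, 0) = 0, max(-65.75, 0) = 0, max(9.85, 0) = 9.85, max(45.13, 0) = 45.13
Node uu (S = 202.5): continuation = 1/1.03·[0.4125·0.0000 + 0.5875·0.0000] = 0.0000; exercise value = 0.0000 ≤ continuation, so V_uu = 0.0000
Node ud (S = 94.5): continuation = 1/1.03·[0.4125·0.0000 + 0.5875·9.8500] = 5.6183; exercise value = 0.0000 ≤ continuation, so V_ud = 5.6183
Node dd (S = 44.1): continuation = 1/1.03·[0.4125·9.8500 + 0.5875·45.1300] = 29.6864; exercise value = 31.9000 > continuation, so V_dd = 31.9000 (exercise)
Node u (S = 135): continuation = 1/1.03·[0.4125·0.0000 + 0.5875·5.6183] = 3.2046; exercise value = 0.0000 ≤ continuation, so V_u = 3.2046
Node d (S = 63): continuation = 1/1.03·[0.4125·5.6183 + 0.5875·31.9000] = 20.4454; exercise value = 13.0000 ≤ continuation, so V_d = 20.4454
Node 0 (S = 90): continuation = 1/1.03·[0.4125·3.2046 + 0.5875·20.4454] = 12.9453; exercise value = 0.0000 ≤ continuation, so V_0 = 12.9453

$12.95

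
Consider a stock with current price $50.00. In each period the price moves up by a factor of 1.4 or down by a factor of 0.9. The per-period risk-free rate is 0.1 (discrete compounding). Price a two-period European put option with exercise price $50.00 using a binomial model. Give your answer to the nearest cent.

Risk-neutral probability p = (1 + 0.1 − 0.9)/(1.4 − 0.9) = 0.2000/0.5000 = 0.4000
Terminal stock prices: S_uu = 98, S_ud = 63, S_dd = 40.5
Terminal payoffs (K − S): max(-48, 0) = 0, max(-13, 0) = 0, max(9.5, 0) = 9.5
Node u (S = 70): V_u = 1/1.1·[0.4000·0.0000 + 0.6000·0.0000] = 0.0000
Node d (S = 45): V_d = 1/1.1·[0.4000·0.0000 + 0.6000·9.5000] = 5.1818
Node 0 (S = 50): V_0 = 1/1.1·[0.4000·0.0000 + 0.6000·5.1818] = 2.8264

$2.83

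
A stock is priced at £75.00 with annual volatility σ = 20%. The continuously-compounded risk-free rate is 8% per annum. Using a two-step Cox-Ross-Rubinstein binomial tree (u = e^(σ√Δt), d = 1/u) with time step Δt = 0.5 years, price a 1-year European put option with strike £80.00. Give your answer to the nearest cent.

£5.52

CRR parameters: u = e^(σ√Δt) = e^(0.2·√0.5) = 1.1519, d = 1/u = 0.8681
Per-period rate: rΔt = 0.08·0.5 = 0.04, so R = e^0.04 = 1.0408
Risk-neutral probability p = (e^0.04 − 0.8681)/(1.1519 − 0.8681) = 0.1727/0.2838 = 0.6085
Terminal stock prices: S_uu = 99.52, S_ud = 75, S_dd = 56.52
Terminal payoffs (K − S): max(-19.52, 0) = 0, max(5, 0) = 5, max(23.48, 0) = 23.48
Node u (S = 86.39): V_u = e^(−0.04)·[0.6085·0.0000 + 0.3915·5.0000] = 1.8807
Node d (S = 65.11): V_d = e^(−0.04)·[0.6085·5.0000 + 0.3915·23.4771] = 11.7539
Node 0 (S = 75): V_0 = e^(−0.04)·[0.6085·1.8807 + 0.3915·11.7539] = 5.5206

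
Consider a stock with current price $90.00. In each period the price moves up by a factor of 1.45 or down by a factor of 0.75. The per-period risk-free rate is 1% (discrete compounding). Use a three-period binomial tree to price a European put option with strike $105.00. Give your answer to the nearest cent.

Risk-neutral probability p = (1 + 0.01 − 0.75)/(1.45 − 0.75) = 0.2600/0.7000 = 0.3714
Terminal stock prices: S_uuu = 274.4, S_uud = 141.9, S_udd = 73.41, S_ddd = 37.97
Terminal payoffs (K − S): max(-169.4, 0) = 0, max(-36.92, 0) = 0, max(31.59, 0) = 31.59, max(67.03, 0) = 67.03
Node uu (S = 189.2): V_uu = 1/1.01·[0.3714·0.0000 + 0.6286·0.0000] = 0.0000
Node ud (S = 97.88): V_ud = 1/1.01·[0.3714·0.0000 + 0.6286·31.5938] = 19.6623
Node dd (S = 50.62): V_dd = 1/1.01·[0.3714·31.5938 + 0.6286·67.0312] = 53.3354
Node u (S = 130.5): V_u = 1/1.01·[0.3714·0.0000 + 0.6286·19.6623] = 12.2368
Node d (S = 67.5): V_d = 1/1.01·[0.3714·19.6623 + 0.6286·53.3354] = 40.4240
Node 0 (S = 90): V_0 = 1/1.01·[0.3714·12.2368 + 0.6286·40.4240] = 29.6579

$29.66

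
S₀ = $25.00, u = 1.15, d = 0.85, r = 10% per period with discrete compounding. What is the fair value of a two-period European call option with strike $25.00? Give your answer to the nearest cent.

$4.63

Risk-neutral probability p = (1 + 0.1 − 0.85)/(1.15 − 0.85) = 0.2500/0.3000 = 0.8333
Terminal stock prices: S_uu = 33.06, S_ud = 24.44, S_dd = 18.06
Terminal payoffs (S − K): max(8.062, 0) = 8.062, max(-0.5625, 0) = 0, max(-6.938, 0) = 0
Node u (S = 28.75): V_u = 1/1.1·[0.8333·8.0625 + 0.1667·0.0000] = 6.1080
Node d (S = 21.25): V_d = 1/1.1·[0.8333·0.0000 + 0.1667·0.0000] = 0.0000
Node 0 (S = 25): V_0 = 1/1.1·[0.8333·6.1080 + 0.1667·0.0000] = 4.6272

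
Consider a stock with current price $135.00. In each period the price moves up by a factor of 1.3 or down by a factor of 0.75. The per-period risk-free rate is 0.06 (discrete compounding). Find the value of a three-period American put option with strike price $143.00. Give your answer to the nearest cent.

$21.18

Risk-neutral probability p = (1 + 0.06 − 0.75)/(1.3 − 0.75) = 0.3100/0.5500 = 0.5636
Terminal stock prices: S_uuu = 296.6, S_uud = 171.1, S_udd = 98.72, S_ddd = 56.95
Terminal payoffs (K − S): max(-153.6, 0) = 0, max(-28.11, 0) = 0, max(44.28, 0) = 44.28, max(86.05, 0) = 86.05
Node uu (S = 228.2): continuation = 1/1.06·[0.5636·0.0000 + 0.4364·0.0000] = 0.0000; exercise value = 0.0000 ≤ continuation, so V_uu = 0.0000
Node ud (S = 131.6): continuation = 1/1.06·[0.5636·0.0000 + 0.4364·44.2812] = 18.2290; exercise value = 11.3750 ≤ continuation, so V_ud = 18.2290
Node dd (S = 75.94): continuation = 1/1.06·[0.5636·44.2812 + 0.4364·86.0469] = 58.9682; exercise value = 67.0625 > continuation, so V_dd = 67.0625 (exercise)
Node u (S = 175.5): continuation = 1/1.06·[0.5636·0.0000 + 0.4364·18.2290] = 7.5042; exercise value = 0.0000 ≤ continuation, so V_u = 7.5042
Node d (S = 101.2): continuation = 1/1.06·[0.5636·18.2290 + 0.4364·67.0625] = 37.3001; exercise value = 41.7500 > continuation, so V_d = 41.7500 (exercise)
Node 0 (S = 135): continuation = 1/1.06·[0.5636·7.5042 + 0.4364·41.7500] = 21.1772; exercise value = 8.0000 ≤ continuation, so V_0 = 21.1772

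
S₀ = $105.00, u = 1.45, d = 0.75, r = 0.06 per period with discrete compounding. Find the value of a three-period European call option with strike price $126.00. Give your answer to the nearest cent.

Risk-neutral probability p = (1 + 0.06 − 0.75)/(1.45 − 0.75) = 0.3100/0.7000 = 0.4429
Terminal stock prices: S_uuu = 320.1, S_uud = 165.6, S_udd = 85.64, S_ddd = 44.3
Terminal payoffs (S − K): max(194.1, 0) = 194.1, max(39.57, 0) = 39.57, max(-40.36, 0) = 0, max(-81.7, 0) = 0
Node uu (S = 220.8): V_uu = 1/1.06·[0.4429·194.1056 + 0.5571·39.5719] = 101.8946
Node ud (S = 114.2): V_ud = 1/1.06·[0.4429·39.5719 + 0.5571·0.0000] = 16.5327
Node dd (S = 59.06): V_dd = 1/1.06·[0.4429·0.0000 + 0.5571·0.0000] = 0.0000
Node u (S = 152.2): V_u = 1/1.06·[0.4429·101.8946 + 0.5571·16.5327] = 51.2602
Node d (S = 78.75): V_d = 1/1.06·[0.4429·16.5327 + 0.5571·0.0000] = 6.9072
Node 0 (S = 105): V_0 = 1/1.06·[0.4429·51.2602 + 0.5571·6.9072] = 25.0465

$25.05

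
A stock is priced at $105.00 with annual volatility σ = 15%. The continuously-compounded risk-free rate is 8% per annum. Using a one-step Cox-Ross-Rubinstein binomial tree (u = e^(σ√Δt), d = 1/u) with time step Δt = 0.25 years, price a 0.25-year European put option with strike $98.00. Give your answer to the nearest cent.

$0.22

CRR parameters: u = e^(σ√Δt) = e^(0.15·√0.25) = 1.0779, d = 1/u = 0.9277
Per-period rate: rΔt = 0.08·0.25 = 0.02, so R = e^0.02 = 1.0202
Risk-neutral probability p = (e^0.02 − 0.9277)/(1.0779 − 0.9277) = 0.0925/0.1501 = 0.6158
Terminal stock prices: S_u = 113.2, S_d = 97.41
Terminal payoffs (K − S): max(-15.18, 0) = 0, max(0.5869, 0) = 0.5869
Node 0 (S = 105): V_0 = e^(−0.02)·[0.6158·0.0000 + 0.3842·0.5869] = 0.2210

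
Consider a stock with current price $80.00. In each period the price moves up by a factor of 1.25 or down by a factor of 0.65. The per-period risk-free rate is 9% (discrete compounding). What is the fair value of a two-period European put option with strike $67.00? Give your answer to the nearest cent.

$2.65

Risk-neutral probability p = (1 + 0.09 − 0.65)/(1.25 − 0.65) = 0.4400/0.6000 = 0.7333
Terminal stock prices: S_uu = 125, S_ud = 65, S_dd = 33.8
Terminal payoffs (K − S): max(-58, 0) = 0, max(2, 0) = 2, max(33.2, 0) = 33.2
Node u (S = 100): V_u = 1/1.09·[0.7333·0.0000 + 0.2667·2.0000] = 0.4893
Node d (S = 52): V_d = 1/1.09·[0.7333·2.0000 + 0.2667·33.2000] = 9.4679
Node 0 (S = 80): V_0 = 1/1.09·[0.7333·0.4893 + 0.2667·9.4679] = 2.6455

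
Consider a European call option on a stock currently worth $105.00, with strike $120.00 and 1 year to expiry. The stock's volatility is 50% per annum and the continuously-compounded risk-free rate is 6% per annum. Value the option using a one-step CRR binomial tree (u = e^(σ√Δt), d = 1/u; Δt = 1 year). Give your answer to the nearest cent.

$21.85

CRR parameters: u = e^(σ√Δt) = e^(0.5·√1) = 1.6487, d = 1/u = 0.6065
Per-period rate: rΔt = 0.06·1 = 0.06, so R = e^0.06 = 1.0618
Risk-neutral probability p = (e^0.06 − 0.6065)/(1.6487 − 0.6065) = 0.4553/1.0422 = 0.4369
Terminal stock prices: S_u = 173.1, S_d = 63.69
Terminal payoffs (S − K): max(53.12, 0) = 53.12, max(-56.31, 0) = 0
Node 0 (S = 105): V_0 = e^(−0.06)·[0.4369·53.1157 + 0.5631·0.0000] = 21.8535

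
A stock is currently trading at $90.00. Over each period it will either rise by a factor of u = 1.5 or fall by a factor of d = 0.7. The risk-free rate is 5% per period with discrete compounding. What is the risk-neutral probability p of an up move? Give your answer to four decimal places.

Risk-neutral probability p = (1 + 0.05 − 0.7)/(1.5 − 0.7) = 0.3500/0.8000 = 0.4375

p = 0.4375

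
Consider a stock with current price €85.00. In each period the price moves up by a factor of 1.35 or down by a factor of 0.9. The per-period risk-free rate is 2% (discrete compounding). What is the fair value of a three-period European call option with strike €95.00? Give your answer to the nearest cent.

€8.59

Risk-neutral probability p = (1 + 0.02 − 0.9)/(1.35 − 0.9) = 0.1200/0.4500 = 0.2667
Terminal stock prices: S_uuu = 209.1, S_uud = 139.4, S_udd = 92.95, S_ddd = 61.97
Terminal payoffs (S − K): max(114.1, 0) = 114.1, max(44.42, 0) = 44.42, max(-2.052, 0) = 0, max(-33.03, 0) = 0
Node uu (S = 154.9): V_uu = 1/1.02·[0.2667·114.1319 + 0.7333·44.4213] = 61.7752
Node ud (S = 103.3): V_ud = 1/1.02·[0.2667·44.4213 + 0.7333·0.0000] = 11.6134
Node dd (S = 68.85): V_dd = 1/1.02·[0.2667·0.0000 + 0.7333·0.0000] = 0.0000
Node u (S = 114.8): V_u = 1/1.02·[0.2667·61.7752 + 0.7333·11.6134] = 24.4999
Node d (S = 76.5): V_d = 1/1.02·[0.2667·11.6134 + 0.7333·0.0000] = 3.0362
Node 0 (S = 85): V_0 = 1/1.02·[0.2667·24.4999 + 0.7333·3.0362] = 8.5881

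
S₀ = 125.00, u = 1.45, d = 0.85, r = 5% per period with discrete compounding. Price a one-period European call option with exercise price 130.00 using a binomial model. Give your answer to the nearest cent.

Risk-neutral probability p = (1 + 0.05 − 0.85)/(1.45 − 0.85) = 0.2000/0.6000 = 0.3333
Terminal stock prices: S_u = 181.2, S_d = 106.2
Terminal payoffs (S − K): max(51.25, 0) = 51.25, max(-23.75, 0) = 0
Node 0 (S = 125): V_0 = 1/1.05·[0.3333·51.2500 + 0.6667·0.0000] = 16.2698

16.27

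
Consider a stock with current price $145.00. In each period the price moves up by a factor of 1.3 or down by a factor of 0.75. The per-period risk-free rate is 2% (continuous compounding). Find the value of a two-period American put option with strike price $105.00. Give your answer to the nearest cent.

Risk-neutral probability p = (e^0.02 − 0.75)/(1.3 − 0.75) = 0.2702/0.5500 = 0.4913
Terminal stock prices: S_uu = 245.1, S_ud = 141.4, S_dd = 81.56
Terminal payoffs (K − S): max(-140.1, 0) = 0, max(-36.38, 0) = 0, max(23.44, 0) = 23.44
Node u (S = 188.5): continuation = e^(−0.02)·[0.4913·0.0000 + 0.5087·0.0000] = 0.0000; exercise value = 0.0000 ≤ continuation, so V_u = 0.0000
Node d (S = 108.8): continuation = e^(−0.02)·[0.4913·0.0000 + 0.5087·23.4375] = 11.6871; exercise value = 0.0000 ≤ continuation, so V_d = 11.6871
Node 0 (S = 145): continuation = e^(−0.02)·[0.4913·0.0000 + 0.5087·11.6871] = 5.8278; exercise value = 0.0000 ≤ continuation, so V_0 = 5.8278

$5.83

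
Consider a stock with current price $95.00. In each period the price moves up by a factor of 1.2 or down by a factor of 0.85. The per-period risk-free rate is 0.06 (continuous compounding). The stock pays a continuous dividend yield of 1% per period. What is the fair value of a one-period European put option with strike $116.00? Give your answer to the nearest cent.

$15.19

Per-period risk-free factor R = e^0.06 = 1.0618; dividend-adjusted growth = e^(0.06−0.01) = 1.0513.
Risk-neutral probability p = (1.0513 − 0.85)/(1.2 − 0.85) = 0.2013/0.3500 = 0.5751
Terminal stock prices: S_u = 114, S_d = 80.75
Terminal payoffs (K − S): max(2, 0) = 2, max(35.25, 0) = 35.25
Node 0 (S = 95): V_0 = e^(−0.06)·[0.5751·2.0000 + 0.4249·35.2500] = 15.1900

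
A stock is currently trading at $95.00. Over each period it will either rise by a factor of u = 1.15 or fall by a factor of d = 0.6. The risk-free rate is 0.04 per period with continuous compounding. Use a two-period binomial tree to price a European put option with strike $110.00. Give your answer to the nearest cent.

Risk-neutral probability p = (e^0.04 − 0.6)/(1.15 − 0.6) = 0.4408/0.5500 = 0.8015
Terminal stock prices: S_uu = 125.6, S_ud = 65.55, S_dd = 34.2
Terminal payoffs (K − S): max(-15.64, 0) = 0, max(44.45, 0) = 44.45, max(75.8, 0) = 75.8
Node u (S = 109.2): V_u = e^(−0.04)·[0.8015·0.0000 + 0.1985·44.4500] = 8.4785
Node d (S = 57): V_d = e^(−0.04)·[0.8015·44.4500 + 0.1985·75.8000] = 48.6868
Node 0 (S = 95): V_0 = e^(−0.04)·[0.8015·8.4785 + 0.1985·48.6868] = 15.8154

$15.82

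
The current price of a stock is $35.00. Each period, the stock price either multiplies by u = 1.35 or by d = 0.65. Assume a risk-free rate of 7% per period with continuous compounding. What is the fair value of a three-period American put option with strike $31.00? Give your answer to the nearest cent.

$3.91

Risk-neutral probability p = (e^0.07 − 0.65)/(1.35 − 0.65) = 0.4225/0.7000 = 0.6036
Terminal stock prices: S_uuu = 86.11, S_uud = 41.46, S_udd = 19.96, S_ddd = 9.612
Terminal payoffs (K − S): max(-55.11, 0) = 0, max(-10.46, 0) = 0, max(11.04, 0) = 11.04, max(21.39, 0) = 21.39
Node uu (S = 63.79): continuation = e^(−0.07)·[0.6036·0.0000 + 0.3964·0.0000] = 0.0000; exercise value = 0.0000 ≤ continuation, so V_uu = 0.0000
Node ud (S = 30.71): continuation = e^(−0.07)·[0.6036·0.0000 + 0.3964·11.0369] = 4.0794; exercise value = 0.2875 ≤ continuation, so V_ud = 4.0794
Node dd (S = 14.79): continuation = e^(−0.07)·[0.6036·11.0369 + 0.3964·21.3881] = 14.1167; exercise value = 16.2125 > continuation, so V_dd = 16.2125 (exercise)
Node u (S = 47.25): continuation = e^(−0.07)·[0.6036·0.0000 + 0.3964·4.0794] = 1.5078; exercise value = 0.0000 ≤ continuation, so V_u = 1.5078
Node d (S = 22.75): continuation = e^(−0.07)·[0.6036·4.0794 + 0.3964·16.2125] = 8.2882; exercise value = 8.2500 ≤ continuation, so V_d = 8.2882
Node 0 (S = 35): continuation = e^(−0.07)·[0.6036·1.5078 + 0.3964·8.2882] = 3.9120; exercise value = 0.0000 ≤ continuation, so V_0 = 3.9120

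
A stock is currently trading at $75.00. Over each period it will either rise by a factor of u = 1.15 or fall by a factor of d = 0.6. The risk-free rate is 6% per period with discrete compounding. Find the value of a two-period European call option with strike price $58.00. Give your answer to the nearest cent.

Risk-neutral probability p = (1 + 0.06 − 0.6)/(1.15 − 0.6) = 0.4600/0.5500 = 0.8364
Terminal stock prices: S_uu = 99.19, S_ud = 51.75, S_dd = 27
Terminal payoffs (S − K): max(41.19, 0) = 41.19, max(-6.25, 0) = 0, max(-31, 0) = 0
Node u (S = 86.25): V_u = 1/1.06·[0.8364·41.1875 + 0.1636·0.0000] = 32.4979
Node d (S = 45): V_d = 1/1.06·[0.8364·0.0000 + 0.1636·0.0000] = 0.0000
Node 0 (S = 75): V_0 = 1/1.06·[0.8364·32.4979 + 0.1636·0.0000] = 25.6415

$25.64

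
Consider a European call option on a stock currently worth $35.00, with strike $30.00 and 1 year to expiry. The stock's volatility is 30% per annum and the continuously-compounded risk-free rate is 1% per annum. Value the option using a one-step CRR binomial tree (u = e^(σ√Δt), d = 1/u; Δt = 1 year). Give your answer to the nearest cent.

$7.55

CRR parameters: u = e^(σ√Δt) = e^(0.3·√1) = 1.3499, d = 1/u = 0.7408
Per-period rate: rΔt = 0.01·1 = 0.01, so R = e^0.01 = 1.0101
Risk-neutral probability p = (e^0.01 − 0.7408)/(1.3499 − 0.7408) = 0.2692/0.6090 = 0.4421
Terminal stock prices: S_u = 47.25, S_d = 25.93
Terminal payoffs (S − K): max(17.25, 0) = 17.25, max(-4.071, 0) = 0
Node 0 (S = 35): V_0 = e^(−0.01)·[0.4421·17.2451 + 0.5579·0.0000] = 7.5475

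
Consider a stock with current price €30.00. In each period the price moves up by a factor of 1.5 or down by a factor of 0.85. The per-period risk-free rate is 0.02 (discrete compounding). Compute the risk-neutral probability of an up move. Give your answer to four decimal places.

Risk-neutral probability p = (1 + 0.02 − 0.85)/(1.5 − 0.85) = 0.1700/0.6500 = 0.2615

p = 0.2615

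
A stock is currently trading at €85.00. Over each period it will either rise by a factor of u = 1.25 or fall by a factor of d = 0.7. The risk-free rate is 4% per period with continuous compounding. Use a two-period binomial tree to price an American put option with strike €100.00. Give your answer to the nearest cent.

Risk-neutral probability p = (e^0.04 − 0.7)/(1.25 − 0.7) = 0.3408/0.5500 = 0.6197
Terminal stock prices: S_uu = 132.8, S_ud = 74.38, S_dd = 41.65
Terminal payoffs (K − S): max(-32.81, 0) = 0, max(25.62, 0) = 25.62, max(58.35, 0) = 58.35
Node u (S = 106.2): continuation = e^(−0.04)·[0.6197·0.0000 + 0.3803·25.6250] = 9.3642; exercise value = 0.0000 ≤ continuation, so V_u = 9.3642
Node d (S = 59.5): continuation = e^(−0.04)·[0.6197·25.6250 + 0.3803·58.3500] = 36.5789; exercise value = 40.5000 > continuation, so V_d = 40.5000 (exercise)
Node 0 (S = 85): continuation = e^(−0.04)·[0.6197·9.3642 + 0.3803·40.5000] = 20.3750; exercise value = 15.0000 ≤ continuation, so V_0 = 20.3750

€20.37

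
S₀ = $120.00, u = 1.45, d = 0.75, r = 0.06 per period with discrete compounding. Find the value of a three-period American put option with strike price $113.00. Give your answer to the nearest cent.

$16.06

Risk-neutral probability p = (1 + 0.06 − 0.75)/(1.45 − 0.75) = 0.3100/0.7000 = 0.4429
Terminal stock prices: S_uuu = 365.8, S_uud = 189.2, S_udd = 97.88, S_ddd = 50.62
Terminal payoffs (K − S): max(-252.8, 0) = 0, max(-76.23, 0) = 0, max(15.12, 0) = 15.12, max(62.38, 0) = 62.38
Node uu (S = 252.3): continuation = 1/1.06·[0.4429·0.0000 + 0.5571·0.0000] = 0.0000; exercise value = 0.0000 ≤ continuation, so V_uu = 0.0000
Node ud (S = 130.5): continuation = 1/1.06·[0.4429·0.0000 + 0.5571·15.1250] = 7.9498; exercise value = 0.0000 ≤ continuation, so V_ud = 7.9498
Node dd (S = 67.5): continuation = 1/1.06·[0.4429·15.1250 + 0.5571·62.3750] = 39.1038; exercise value = 45.5000 > continuation, so V_dd = 45.5000 (exercise)
Node u (S = 174): continuation = 1/1.06·[0.4429·0.0000 + 0.5571·7.9498] = 4.1785; exercise value = 0.0000 ≤ continuation, so V_u = 4.1785
Node d (S = 90): continuation = 1/1.06·[0.4429·7.9498 + 0.5571·45.5000] = 27.2364; exercise value = 23.0000 ≤ continuation, so V_d = 27.2364
Node 0 (S = 120): continuation = 1/1.06·[0.4429·4.1785 + 0.5571·27.2364] = 16.0614; exercise value = 0.0000 ≤ continuation, so V_0 = 16.0614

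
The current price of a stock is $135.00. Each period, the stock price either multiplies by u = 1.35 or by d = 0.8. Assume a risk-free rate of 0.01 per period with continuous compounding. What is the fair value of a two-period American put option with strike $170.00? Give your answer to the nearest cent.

$43.54

Risk-neutral probability p = (e^0.01 − 0.8)/(1.35 − 0.8) = 0.2101/0.5500 = 0.3819
Terminal stock prices: S_uu = 246, S_ud = 145.8, S_dd = 86.4
Terminal payoffs (K − S): max(-76.04, 0) = 0, max(24.2, 0) = 24.2, max(83.6, 0) = 83.6
Node u (S = 182.2): continuation = e^(−0.01)·[0.3819·0.0000 + 0.6181·24.2000] = 14.8090; exercise value = 0.0000 ≤ continuation, so V_u = 14.8090
Node d (S = 108): continuation = e^(−0.01)·[0.3819·24.2000 + 0.6181·83.6000] = 60.3085; exercise value = 62.0000 > continuation, so V_d = 62.0000 (exercise)
Node 0 (S = 135): continuation = e^(−0.01)·[0.3819·14.8090 + 0.6181·62.0000] = 43.5397; exercise value = 35.0000 ≤ continuation, so V_0 = 43.5397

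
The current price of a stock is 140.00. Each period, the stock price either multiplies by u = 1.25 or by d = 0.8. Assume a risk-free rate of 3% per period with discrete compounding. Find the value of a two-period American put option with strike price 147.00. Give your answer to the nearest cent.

18.26

Risk-neutral probability p = (1 + 0.03 − 0.8)/(1.25 − 0.8) = 0.2300/0.4500 = 0.5111
Terminal stock prices: S_uu = 218.8, S_ud = 140, S_dd = 89.6
Terminal payoffs (K − S): max(-71.75, 0) = 0, max(7, 0) = 7, max(57.4, 0) = 57.4
Node u (S = 175): continuation = 1/1.03·[0.5111·0.0000 + 0.4889·7.0000] = 3.3225; exercise value = 0.0000 ≤ continuation, so V_u = 3.3225
Node d (S = 112): continuation = 1/1.03·[0.5111·7.0000 + 0.4889·57.4000] = 30.7184; exercise value = 35.0000 > continuation, so V_d = 35.0000 (exercise)
Node 0 (S = 140): continuation = 1/1.03·[0.5111·3.3225 + 0.4889·35.0000] = 18.2615; exercise value = 7.0000 ≤ continuation, so V_0 = 18.2615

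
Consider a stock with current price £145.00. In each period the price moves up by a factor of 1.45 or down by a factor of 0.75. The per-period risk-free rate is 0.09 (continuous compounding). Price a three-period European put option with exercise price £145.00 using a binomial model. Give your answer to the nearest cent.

£16.18

Risk-neutral probability p = (e^0.09 − 0.75)/(1.45 − 0.75) = 0.3442/0.7000 = 0.4917
Terminal stock prices: S_uuu = 442.1, S_uud = 228.6, S_udd = 118.3, S_ddd = 61.17
Terminal payoffs (K − S): max(-297.1, 0) = 0, max(-83.65, 0) = 0, max(26.73, 0) = 26.73, max(83.83, 0) = 83.83
Node uu (S = 304.9): V_uu = e^(−0.09)·[0.4917·0.0000 + 0.5083·0.0000] = 0.0000
Node ud (S = 157.7): V_ud = e^(−0.09)·[0.4917·0.0000 + 0.5083·26.7344] = 12.4200
Node dd (S = 81.56): V_dd = e^(−0.09)·[0.4917·26.7344 + 0.5083·83.8281] = 50.9575
Node u (S = 210.2): V_u = e^(−0.09)·[0.4917·0.0000 + 0.5083·12.4200] = 5.7700
Node d (S = 108.8): V_d = e^(−0.09)·[0.4917·12.4200 + 0.5083·50.9575] = 29.2545
Node 0 (S = 145): V_0 = e^(−0.09)·[0.4917·5.7700 + 0.5083·29.2545] = 16.1836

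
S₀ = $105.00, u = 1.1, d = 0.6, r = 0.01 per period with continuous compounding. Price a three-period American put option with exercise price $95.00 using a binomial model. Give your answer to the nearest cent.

$11.62

Risk-neutral probability p = (e^0.01 − 0.6)/(1.1 − 0.6) = 0.4101/0.5000 = 0.8201
Terminal stock prices: S_uuu = 139.8, S_uud = 76.23, S_udd = 41.58, S_ddd = 22.68
Terminal payoffs (K − S): max(-44.76, 0) = 0, max(18.77, 0) = 18.77, max(53.42, 0) = 53.42, max(72.32, 0) = 72.32
Node uu (S = 127.1): continuation = e^(−0.01)·[0.8201·0.0000 + 0.1799·18.7700] = 3.3431; exercise value = 0.0000 ≤ continuation, so V_uu = 3.3431
Node ud (S = 69.3): continuation = e^(−0.01)·[0.8201·18.7700 + 0.1799·53.4200] = 24.7547; exercise value = 25.7000 > continuation, so V_ud = 25.7000 (exercise)
Node dd (S = 37.8): continuation = e^(−0.01)·[0.8201·53.4200 + 0.1799·72.3200] = 56.2547; exercise value = 57.2000 > continuation, so V_dd = 57.2000 (exercise)
Node u (S = 115.5): continuation = e^(−0.01)·[0.8201·3.3431 + 0.1799·25.7000] = 7.2918; exercise value = 0.0000 ≤ continuation, so V_u = 7.2918
Node d (S = 63): continuation = e^(−0.01)·[0.8201·25.7000 + 0.1799·57.2000] = 31.0547; exercise value = 32.0000 > continuation, so V_d = 32.0000 (exercise)
Node 0 (S = 105): continuation = e^(−0.01)·[0.8201·7.2918 + 0.1799·32.0000] = 11.6200; exercise value = 0.0000 ≤ continuation, so V_0 = 11.6200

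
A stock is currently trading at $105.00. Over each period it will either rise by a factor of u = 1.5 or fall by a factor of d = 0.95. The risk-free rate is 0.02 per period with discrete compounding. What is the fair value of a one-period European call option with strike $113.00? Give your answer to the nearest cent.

Risk-neutral probability p = (1 + 0.02 − 0.95)/(1.5 − 0.95) = 0.0700/0.5500 = 0.1273
Terminal stock prices: S_u = 157.5, S_d = 99.75
Terminal payoffs (S − K): max(44.5, 0) = 44.5, max(-13.25, 0) = 0
Node 0 (S = 105): V_0 = 1/1.02·[0.1273·44.5000 + 0.8727·0.0000] = 5.5526

$5.55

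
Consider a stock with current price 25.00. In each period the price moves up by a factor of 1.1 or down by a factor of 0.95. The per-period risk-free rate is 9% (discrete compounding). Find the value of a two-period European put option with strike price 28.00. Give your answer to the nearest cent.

0.22

Risk-neutral probability p = (1 + 0.09 − 0.95)/(1.1 − 0.95) = 0.1400/0.1500 = 0.9333
Terminal stock prices: S_uu = 30.25, S_ud = 26.13, S_dd = 22.56
Terminal payoffs (K − S): max(-2.25, 0) = 0, max(1.875, 0) = 1.875, max(5.438, 0) = 5.438
Node u (S = 27.5): V_u = 1/1.09·[0.9333·0.0000 + 0.0667·1.8750] = 0.1147
Node d (S = 23.75): V_d = 1/1.09·[0.9333·1.8750 + 0.0667·5.4375] = 1.9381
Node 0 (S = 25): V_0 = 1/1.09·[0.9333·0.1147 + 0.0667·1.9381] = 0.2167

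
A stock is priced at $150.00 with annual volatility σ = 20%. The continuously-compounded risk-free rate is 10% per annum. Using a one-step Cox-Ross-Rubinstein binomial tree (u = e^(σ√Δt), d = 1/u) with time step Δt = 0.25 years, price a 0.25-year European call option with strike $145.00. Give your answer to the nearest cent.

CRR parameters: u = e^(σ√Δt) = e^(0.2·√0.25) = 1.1052, d = 1/u = 0.9048
Per-period rate: rΔt = 0.1·0.25 = 0.025, so R = e^0.025 = 1.0253
Risk-neutral probability p = (e^0.025 − 0.9048)/(1.1052 − 0.9048) = 0.1205/0.2003 = 0.6014
Terminal stock prices: S_u = 165.8, S_d = 135.7
Terminal payoffs (S − K): max(20.78, 0) = 20.78, max(-9.274, 0) = 0
Node 0 (S = 150): V_0 = e^(−0.025)·[0.6014·20.7756 + 0.3986·0.0000] = 12.1857

$12.19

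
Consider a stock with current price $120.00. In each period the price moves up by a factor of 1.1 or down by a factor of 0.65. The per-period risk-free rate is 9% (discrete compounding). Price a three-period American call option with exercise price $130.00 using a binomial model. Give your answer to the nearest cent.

$21.45

Risk-neutral probability p = (1 + 0.09 − 0.65)/(1.1 − 0.65) = 0.4400/0.4500 = 0.9778
Terminal stock prices: S_uuu = 159.7, S_uud = 94.38, S_udd = 55.77, S_ddd = 32.95
Terminal payoffs (S − K): max(29.72, 0) = 29.72, max(-35.62, 0) = 0, max(-74.23, 0) = 0, max(-97.05, 0) = 0
Node uu (S = 145.2): continuation = 1/1.09·[0.9778·29.7200 + 0.0222·0.0000] = 26.6601; exercise value = 15.2000 ≤ continuation, so V_uu = 26.6601
Node ud (S = 85.8): continuation = 1/1.09·[0.9778·0.0000 + 0.0222·0.0000] = 0.0000; exercise value = 0.0000 ≤ continuation, so V_ud = 0.0000
Node dd (S = 50.7): continuation = 1/1.09·[0.9778·0.0000 + 0.0222·0.0000] = 0.0000; exercise value = 0.0000 ≤ continuation, so V_dd = 0.0000
Node u (S = 132): continuation = 1/1.09·[0.9778·26.6601 + 0.0222·0.0000] = 23.9153; exercise value = 2.0000 ≤ continuation, so V_u = 23.9153
Node d (S = 78): continuation = 1/1.09·[0.9778·0.0000 + 0.0222·0.0000] = 0.0000; exercise value = 0.0000 ≤ continuation, so V_d = 0.0000
Node 0 (S = 120): continuation = 1/1.09·[0.9778·23.9153 + 0.0222·0.0000] = 21.4531; exercise value = 0.0000 ≤ continuation, so V_0 = 21.4531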